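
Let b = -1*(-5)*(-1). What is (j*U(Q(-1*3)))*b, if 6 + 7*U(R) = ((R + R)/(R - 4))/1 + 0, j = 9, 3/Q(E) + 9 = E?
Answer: 4500/119 ≈ 37.815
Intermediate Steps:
Q(E) = 3/(-9 + E)
b = -5 (b = 5*(-1) = -5)
U(R) = -6/7 + 2*R/(7*(-4 + R)) (U(R) = -6/7 + (((R + R)/(R - 4))/1 + 0)/7 = -6/7 + (((2*R)/(-4 + R))*1 + 0)/7 = -6/7 + ((2*R/(-4 + R))*1 + 0)/7 = -6/7 + (2*R/(-4 + R) + 0)/7 = -6/7 + (2*R/(-4 + R))/7 = -6/7 + 2*R/(7*(-4 + R)))
(j*U(Q(-1*3)))*b = (9*(4*(6 - 3/(-9 - 1*3))/(7*(-4 + 3/(-9 - 1*3)))))*(-5) = (9*(4*(6 - 3/(-9 - 3))/(7*(-4 + 3/(-9 - 3)))))*(-5) = (9*(4*(6 - 3/(-12))/(7*(-4 + 3/(-12)))))*(-5) = (9*(4*(6 - 3*(-1)/12)/(7*(-4 + 3*(-1/12)))))*(-5) = (9*(4*(6 - 1*(-¼))/(7*(-4 - ¼))))*(-5) = (9*(4*(6 + ¼)/(7*(-17/4))))*(-5) = (9*((4/7)*(-4/17)*(25/4)))*(-5) = (9*(-100/119))*(-5) = -900/119*(-5) = 4500/119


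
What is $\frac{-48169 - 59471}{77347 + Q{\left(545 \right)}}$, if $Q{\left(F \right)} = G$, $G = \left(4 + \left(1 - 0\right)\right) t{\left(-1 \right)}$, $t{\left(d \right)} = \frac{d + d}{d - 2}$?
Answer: $- \frac{322920}{232051} \approx -1.3916$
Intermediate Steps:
$t{\left(d \right)} = \frac{2 d}{-2 + d}$
$G = \frac{10}{3}$ ($G = \left(4 + \left(1 - 0\right)\right) 2 \left(-1\right) \frac{1}{-2 - 1} = \left(4 + \left(1 + 0\right)\right) 2 \left(-1\right) \frac{1}{-3} = \left(4 + 1\right) 2 \left(-1\right) \left(- \frac{1}{3}\right) = 5 \cdot \frac{2}{3} = \frac{10}{3} \approx 3.3333$)
$Q{\left(F \right)} = \frac{10}{3}$
$\frac{-48169 - 59471}{77347 + Q{\left(545 \right)}} = \frac{-48169 - 59471}{77347 + \frac{10}{3}} = - \frac{107640}{\frac{232051}{3}} = \left(-107640\right) \frac{3}{232051} = - \frac{322920}{232051}$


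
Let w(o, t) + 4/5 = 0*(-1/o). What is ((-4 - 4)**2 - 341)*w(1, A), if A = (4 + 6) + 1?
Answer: 1108/5 ≈ 221.60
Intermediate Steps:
A = 11 (A = 10 + 1 = 11)
w(o, t) = -4/5 (w(o, t) = -4/5 + 0*(-1/o) = -4/5 + 0 = -4/5)
((-4 - 4)**2 - 341)*w(1, A) = ((-4 - 4)**2 - 341)*(-4/5) = ((-8)**2 - 341)*(-4/5) = (64 - 341)*(-4/5) = -277*(-4/5) = 1108/5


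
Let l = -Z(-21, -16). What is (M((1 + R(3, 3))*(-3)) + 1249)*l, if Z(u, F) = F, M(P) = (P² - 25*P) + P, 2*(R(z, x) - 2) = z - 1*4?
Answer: 23764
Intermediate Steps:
R(z, x) = z/2 (R(z, x) = 2 + (z - 1*4)/2 = 2 + (z - 4)/2 = 2 + (-4 + z)/2 = 2 + (-2 + z/2) = z/2)
M(P) = P² - 24*P
l = 16 (l = -1*(-16) = 16)
(M((1 + R(3, 3))*(-3)) + 1249)*l = (((1 + (½)*3)*(-3))*(-24 + (1 + (½)*3)*(-3)) + 1249)*16 = (((1 + 3/2)*(-3))*(-24 + (1 + 3/2)*(-3)) + 1249)*16 = (((5/2)*(-3))*(-24 + (5/2)*(-3)) + 1249)*16 = (-15*(-24 - 15/2)/2 + 1249)*16 = (-15/2*(-63/2) + 1249)*16 = (945/4 + 1249)*16 = (5941/4)*16 = 23764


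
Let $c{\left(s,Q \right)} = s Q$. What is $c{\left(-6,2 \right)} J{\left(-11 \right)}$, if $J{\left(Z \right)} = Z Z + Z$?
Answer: $-1320$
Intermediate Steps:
$c{\left(s,Q \right)} = Q s$
$J{\left(Z \right)} = Z + Z^{2}$ ($J{\left(Z \right)} = Z^{2} + Z = Z + Z^{2}$)
$c{\left(-6,2 \right)} J{\left(-11 \right)} = 2 \left(-6\right) \left(- 11 \left(1 - 11\right)\right) = - 12 \left(\left(-11\right) \left(-10\right)\right) = \left(-12\right) 110 = -1320$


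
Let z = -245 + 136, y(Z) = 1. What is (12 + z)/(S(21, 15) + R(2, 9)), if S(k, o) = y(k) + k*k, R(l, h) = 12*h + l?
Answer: -97/552 ≈ -0.17572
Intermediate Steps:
R(l, h) = l + 12*h
z = -109
S(k, o) = 1 + k**2 (S(k, o) = 1 + k*k = 1 + k**2)
(12 + z)/(S(21, 15) + R(2, 9)) = (12 - 109)/((1 + 21**2) + (2 + 12*9)) = -97/((1 + 441) + (2 + 108)) = -97/(442 + 110) = -97/552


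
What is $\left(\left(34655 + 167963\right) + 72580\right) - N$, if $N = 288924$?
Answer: $-13726$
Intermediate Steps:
$\left(\left(34655 + 167963\right) + 72580\right) - N = \left(\left(34655 + 167963\right) + 72580\right) - 288924 = \left(202618 + 72580\right) - 288924 = 275198 - 288924 = -13726$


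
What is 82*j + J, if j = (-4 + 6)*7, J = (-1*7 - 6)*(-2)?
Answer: 1174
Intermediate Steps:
J = 26 (J = (-7 - 6)*(-2) = -13*(-2) = 26)
j = 14 (j = 2*7 = 14)
82*j + J = 82*14 + 26 = 1148 + 26 = 1174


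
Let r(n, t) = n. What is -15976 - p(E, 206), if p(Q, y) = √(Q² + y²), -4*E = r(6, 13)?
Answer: -15976 - √169753/2 ≈ -16182.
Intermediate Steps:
E = -3/2 (E = -¼*6 = -3/2 ≈ -1.5000)
-15976 - p(E, 206) = -15976 - √((-3/2)² + 206²) = -15976 - √(9/4 + 42436) = -15976 - √(169753/4) = -15976 - √169753/2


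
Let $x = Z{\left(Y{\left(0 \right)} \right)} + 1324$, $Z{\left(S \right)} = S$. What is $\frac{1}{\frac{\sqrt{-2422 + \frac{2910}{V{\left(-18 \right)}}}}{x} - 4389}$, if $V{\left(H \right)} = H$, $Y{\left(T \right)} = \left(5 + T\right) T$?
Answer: $- \frac{23081434992}{101304418187639} - \frac{1324 i \sqrt{23253}}{101304418187639} \approx -0.00022784 - 1.993 \cdot 10^{-9} i$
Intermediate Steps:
$Y{\left(T \right)} = T \left(5 + T\right)$
$x = 1324$ ($x = 0 \left(5 + 0\right) + 1324 = 0 \cdot 5 + 1324 = 0 + 1324 = 1324$)
$\frac{1}{\frac{\sqrt{-2422 + \frac{2910}{V{\left(-18 \right)}}}}{x} - 4389} = \frac{1}{\frac{\sqrt{-2422 + \frac{2910}{-18}}}{1324} - 4389} = \frac{1}{\sqrt{-2422 + 2910 \left(- \frac{1}{18}\right)} \frac{1}{1324} - 4389} = \frac{1}{\sqrt{-2422 - \frac{485}{3}} \cdot \frac{1}{1324} - 4389} = \frac{1}{\sqrt{- \frac{7751}{3}} \cdot \frac{1}{1324} - 4389} = \frac{1}{\frac{i \sqrt{23253}}{3} \cdot \frac{1}{1324} - 4389} = \frac{1}{\frac{i \sqrt{23253}}{3972} - 4389} = \frac{1}{-4389 + \frac{i \sqrt{23253}}{3972}}$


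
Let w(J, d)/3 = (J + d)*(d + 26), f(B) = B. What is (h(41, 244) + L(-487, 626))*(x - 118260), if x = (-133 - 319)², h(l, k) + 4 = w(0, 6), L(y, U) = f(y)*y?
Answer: 20456186604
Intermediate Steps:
w(J, d) = 3*(26 + d)*(J + d) (w(J, d) = 3*((J + d)*(d + 26)) = 3*((J + d)*(26 + d)) = 3*((26 + d)*(J + d)) = 3*(26 + d)*(J + d))
L(y, U) = y² (L(y, U) = y*y = y²)
h(l, k) = 572 (h(l, k) = -4 + (3*6² + 78*0 + 78*6 + 3*0*6) = -4 + (3*36 + 0 + 468 + 0) = -4 + (108 + 0 + 468 + 0) = -4 + 576 = 572)
x = 204304 (x = (-452)² = 204304)
(h(41, 244) + L(-487, 626))*(x - 118260) = (572 + (-487)²)*(204304 - 118260) = (572 + 237169)*86044 = 237741*86044 = 20456186604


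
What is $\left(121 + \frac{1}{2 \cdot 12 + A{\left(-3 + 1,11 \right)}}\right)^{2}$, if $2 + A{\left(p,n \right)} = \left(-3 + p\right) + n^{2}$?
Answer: $\frac{278856601}{19044} \approx 14643.0$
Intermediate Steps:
$A{\left(p,n \right)} = -5 + p + n^{2}$ ($A{\left(p,n \right)} = -2 + \left(\left(-3 + p\right) + n^{2}\right) = -2 + \left(-3 + p + n^{2}\right) = -5 + p + n^{2}$)
$\left(121 + \frac{1}{2 \cdot 12 + A{\left(-3 + 1,11 \right)}}\right)^{2} = \left(121 + \frac{1}{2 \cdot 12 + \left(-5 + \left(-3 + 1\right) + 11^{2}\right)}\right)^{2} = \left(121 + \frac{1}{24 - -114}\right)^{2} = \left(121 + \frac{1}{24 + 114}\right)^{2} = \left(121 + \frac{1}{138}\right)^{2} = \left(\frac{16699}{138}\right)^{2} = \frac{278856601}{19044}$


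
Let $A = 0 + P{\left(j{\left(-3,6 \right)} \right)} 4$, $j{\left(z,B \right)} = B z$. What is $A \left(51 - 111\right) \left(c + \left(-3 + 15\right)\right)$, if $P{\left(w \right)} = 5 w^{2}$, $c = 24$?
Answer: $-13996800$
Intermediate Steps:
$A = 6480$ ($A = 0 + 5 \left(6 \left(-3\right)\right)^{2} \cdot 4 = 0 + 5 \left(-18\right)^{2} \cdot 4 = 0 + 5 \cdot 324 \cdot 4 = 0 + 1620 \cdot 4 = 0 + 6480 = 6480$)
$A \left(51 - 111\right) \left(c + \left(-3 + 15\right)\right) = 6480 \left(51 - 111\right) \left(24 + \left(-3 + 15\right)\right) = 6480 \left(- 60 \left(24 + 12\right)\right) = 6480 \left(\left(-60\right) 36\right) = 6480 \left(-2160\right) = -13996800$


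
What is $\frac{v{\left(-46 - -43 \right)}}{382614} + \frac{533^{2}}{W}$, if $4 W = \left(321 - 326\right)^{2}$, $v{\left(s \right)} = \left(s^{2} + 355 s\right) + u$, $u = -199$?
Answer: $\frac{434785683209}{9565350} \approx 45454.0$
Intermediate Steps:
$v{\left(s \right)} = -199 + s^{2} + 355 s$ ($v{\left(s \right)} = \left(s^{2} + 355 s\right) - 199 = -199 + s^{2} + 355 s$)
$W = \frac{25}{4}$ ($W = \frac{\left(321 - 326\right)^{2}}{4} = \frac{\left(-5\right)^{2}}{4} = \frac{1}{4} \cdot 25 = \frac{25}{4} \approx 6.25$)
$\frac{v{\left(-46 - -43 \right)}}{382614} + \frac{533^{2}}{W} = \frac{-199 + \left(-46 - -43\right)^{2} + 355 \left(-46 - -43\right)}{382614} + \frac{533^{2}}{\frac{25}{4}} = \left(-199 + \left(-46 + 43\right)^{2} + 355 \left(-46 + 43\right)\right) \frac{1}{382614} + 284089 \cdot \frac{4}{25} = \left(-199 + \left(-3\right)^{2} + 355 \left(-3\right)\right) \frac{1}{382614} + \frac{1136356}{25} = \left(-199 + 9 - 1065\right) \frac{1}{382614} + \frac{1136356}{25} = \left(-1255\right) \frac{1}{382614} + \frac{1136356}{25} = - \frac{1255}{382614} + \frac{1136356}{25} = \frac{434785683209}{9565350}$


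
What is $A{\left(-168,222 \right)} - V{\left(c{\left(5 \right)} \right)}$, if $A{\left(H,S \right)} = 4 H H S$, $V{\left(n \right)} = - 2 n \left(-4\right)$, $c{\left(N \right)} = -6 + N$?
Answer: $25062920$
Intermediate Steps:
$V{\left(n \right)} = 8 n$
$A{\left(H,S \right)} = 4 S H^{2}$ ($A{\left(H,S \right)} = 4 H^{2} S = 4 S H^{2}$)
$A{\left(-168,222 \right)} - V{\left(c{\left(5 \right)} \right)} = 4 \cdot 222 \left(-168\right)^{2} - 8 \left(-6 + 5\right) = 4 \cdot 222 \cdot 28224 - 8 \left(-1\right) = 25062912 - -8 = 25062912 + 8 = 25062920$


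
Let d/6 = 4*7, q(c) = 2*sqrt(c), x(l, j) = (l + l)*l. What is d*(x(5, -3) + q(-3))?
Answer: 8400 + 336*I*sqrt(3) ≈ 8400.0 + 581.97*I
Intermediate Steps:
x(l, j) = 2*l**2 (x(l, j) = (2*l)*l = 2*l**2)
d = 168 (d = 6*(4*7) = 6*28 = 168)
d*(x(5, -3) + q(-3)) = 168*(2*5**2 + 2*sqrt(-3)) = 168*(2*25 + 2*(I*sqrt(3))) = 168*(50 + 2*I*sqrt(3)) = 8400 + 336*I*sqrt(3)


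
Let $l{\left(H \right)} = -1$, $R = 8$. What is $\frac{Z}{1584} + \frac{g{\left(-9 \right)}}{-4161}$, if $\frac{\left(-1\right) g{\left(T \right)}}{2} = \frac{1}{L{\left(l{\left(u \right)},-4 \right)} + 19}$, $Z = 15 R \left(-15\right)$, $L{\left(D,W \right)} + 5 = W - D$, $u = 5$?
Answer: $- \frac{104021}{91542} \approx -1.1363$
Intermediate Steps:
$L{\left(D,W \right)} = -5 + W - D$ ($L{\left(D,W \right)} = -5 - \left(D - W\right) = -5 + W - D$)
$Z = -1800$ ($Z = 15 \cdot 8 \left(-15\right) = 120 \left(-15\right) = -1800$)
$g{\left(T \right)} = - \frac{2}{11}$ ($g{\left(T \right)} = - \frac{2}{\left(-5 - 4 - -1\right) + 19} = - \frac{2}{\left(-5 - 4 + 1\right) + 19} = - \frac{2}{-8 + 19} = - \frac{2}{11}$)
$\frac{Z}{1584} + \frac{g{\left(-9 \right)}}{-4161} = - \frac{1800}{1584} - \frac{2}{11 \left(-4161\right)} = \left(-1800\right) \frac{1}{1584} - - \frac{2}{45771} = - \frac{25}{22} + \frac{2}{45771} = - \frac{104021}{91542}$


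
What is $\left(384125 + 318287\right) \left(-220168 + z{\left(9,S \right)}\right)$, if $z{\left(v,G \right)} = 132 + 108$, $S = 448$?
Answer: $-154480066336$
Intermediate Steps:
$z{\left(v,G \right)} = 240$
$\left(384125 + 318287\right) \left(-220168 + z{\left(9,S \right)}\right) = \left(384125 + 318287\right) \left(-220168 + 240\right) = 702412 \left(-219928\right) = -154480066336$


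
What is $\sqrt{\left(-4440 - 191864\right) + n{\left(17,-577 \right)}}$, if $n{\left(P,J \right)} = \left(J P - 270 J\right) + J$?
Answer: $10 i \sqrt{509} \approx 225.61 i$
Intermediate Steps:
$n{\left(P,J \right)} = - 269 J + J P$ ($n{\left(P,J \right)} = \left(- 270 J + J P\right) + J = - 269 J + J P$)
$\sqrt{\left(-4440 - 191864\right) + n{\left(17,-577 \right)}} = \sqrt{\left(-4440 - 191864\right) - 577 \left(-269 + 17\right)} = \sqrt{-196304 - -145404} = \sqrt{-196304 + 145404} = \sqrt{-50900} = 10 i \sqrt{509}$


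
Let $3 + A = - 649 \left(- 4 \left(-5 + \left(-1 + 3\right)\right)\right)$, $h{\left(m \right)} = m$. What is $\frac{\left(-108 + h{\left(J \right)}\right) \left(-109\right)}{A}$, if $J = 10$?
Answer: $- \frac{218}{159} \approx -1.3711$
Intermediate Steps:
$A = -7791$ ($A = -3 - 649 \left(- 4 \left(-5 + \left(-1 + 3\right)\right)\right) = -3 - 649 \left(- 4 \left(-5 + 2\right)\right) = -3 - 649 \left(\left(-4\right) \left(-3\right)\right) = -3 - 7788 = -7791$)
$\frac{\left(-108 + h{\left(J \right)}\right) \left(-109\right)}{A} = \frac{\left(-108 + 10\right) \left(-109\right)}{-7791} = \left(-98\right) \left(-109\right) \left(- \frac{1}{7791}\right) = 10682 \left(- \frac{1}{7791}\right) = - \frac{218}{159}$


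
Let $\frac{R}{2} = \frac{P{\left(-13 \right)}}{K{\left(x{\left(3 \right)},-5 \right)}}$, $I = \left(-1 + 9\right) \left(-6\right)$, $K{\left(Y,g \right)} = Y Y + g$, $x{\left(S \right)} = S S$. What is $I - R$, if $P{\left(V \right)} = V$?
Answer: $- \frac{1811}{38} \approx -47.658$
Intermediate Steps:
$x{\left(S \right)} = S^{2}$
$K{\left(Y,g \right)} = g + Y^{2}$ ($K{\left(Y,g \right)} = Y^{2} + g = g + Y^{2}$)
$I = -48$ ($I = 8 \left(-6\right) = -48$)
$R = - \frac{13}{38}$ ($R = 2 \left(- \frac{13}{-5 + \left(3^{2}\right)^{2}}\right) = 2 \left(- \frac{13}{-5 + 9^{2}}\right) = 2 \left(- \frac{13}{-5 + 81}\right) = 2 \left(- \frac{13}{76}\right) = - \frac{13}{38} \approx -0.34211$)
$I - R = -48 - - \frac{13}{38} = -48 + \frac{13}{38} = - \frac{1811}{38}$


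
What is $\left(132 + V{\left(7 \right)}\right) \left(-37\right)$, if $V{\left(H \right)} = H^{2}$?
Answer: $-6697$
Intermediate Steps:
$\left(132 + V{\left(7 \right)}\right) \left(-37\right) = \left(132 + 7^{2}\right) \left(-37\right) = \left(132 + 49\right) \left(-37\right) = 181 \left(-37\right) = -6697$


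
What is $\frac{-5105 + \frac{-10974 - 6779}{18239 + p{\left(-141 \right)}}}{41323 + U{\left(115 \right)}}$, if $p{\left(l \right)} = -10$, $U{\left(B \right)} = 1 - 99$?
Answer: $- \frac{93076798}{751490525} \approx -0.12386$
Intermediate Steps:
$U{\left(B \right)} = -98$
$\frac{-5105 + \frac{-10974 - 6779}{18239 + p{\left(-141 \right)}}}{41323 + U{\left(115 \right)}} = \frac{-5105 + \frac{-10974 - 6779}{18239 - 10}}{41323 - 98} = \frac{-5105 - \frac{17753}{18229}}{41225} = \left(-5105 - \frac{17753}{18229}\right) \frac{1}{41225} = \left(- \frac{93076798}{18229}\right) \frac{1}{41225} = - \frac{93076798}{751490525}$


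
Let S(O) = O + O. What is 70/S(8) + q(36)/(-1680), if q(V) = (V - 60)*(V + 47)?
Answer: 1557/280 ≈ 5.5607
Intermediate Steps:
S(O) = 2*O
q(V) = (-60 + V)*(47 + V)
70/S(8) + q(36)/(-1680) = 70/((2*8)) + (-2820 + 36² - 13*36)/(-1680) = 70/16 + (-2820 + 1296 - 468)*(-1/1680) = 70*(1/16) - 1992*(-1/1680) = 35/8 + 83/70 = 1557/280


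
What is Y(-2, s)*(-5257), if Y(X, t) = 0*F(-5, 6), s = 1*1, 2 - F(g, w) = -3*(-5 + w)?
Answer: 0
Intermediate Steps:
F(g, w) = -13 + 3*w (F(g, w) = 2 - (-3)*(-5 + w) = 2 - (15 - 3*w) = 2 + (-15 + 3*w) = -13 + 3*w)
s = 1
Y(X, t) = 0 (Y(X, t) = 0*(-13 + 3*6) = 0*(-13 + 18) = 0*5 = 0)
Y(-2, s)*(-5257) = 0*(-5257) = 0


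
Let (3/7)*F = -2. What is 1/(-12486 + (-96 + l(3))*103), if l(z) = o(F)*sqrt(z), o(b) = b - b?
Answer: -1/22374 ≈ -4.4695e-5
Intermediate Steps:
F = -14/3 (F = (7/3)*(-2) = -14/3 ≈ -4.6667)
o(b) = 0
l(z) = 0 (l(z) = 0*sqrt(z) = 0)
1/(-12486 + (-96 + l(3))*103) = 1/(-12486 + (-96 + 0)*103) = 1/(-12486 - 96*103) = 1/(-12486 - 9888) = 1/(-22374) = -1/22374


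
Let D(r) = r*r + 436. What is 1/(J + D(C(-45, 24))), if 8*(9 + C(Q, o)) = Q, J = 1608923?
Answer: 64/103012665 ≈ 6.2128e-7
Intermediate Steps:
C(Q, o) = -9 + Q/8
D(r) = 436 + r**2 (D(r) = r**2 + 436 = 436 + r**2)
1/(J + D(C(-45, 24))) = 1/(1608923 + (436 + (-9 + (1/8)*(-45))**2)) = 1/(1608923 + (436 + (-9 - 45/8)**2)) = 1/(1608923 + (436 + (-117/8)**2)) = 1/(1608923 + (436 + 13689/64)) = 1/(1608923 + 41593/64) = 1/(103012665/64) = 64/103012665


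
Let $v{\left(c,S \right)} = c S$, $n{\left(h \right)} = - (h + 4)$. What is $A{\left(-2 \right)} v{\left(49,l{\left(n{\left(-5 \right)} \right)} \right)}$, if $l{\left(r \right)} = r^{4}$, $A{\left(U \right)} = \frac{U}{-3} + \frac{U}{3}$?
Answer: $0$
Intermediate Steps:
$A{\left(U \right)} = 0$ ($A{\left(U \right)} = U \left(- \frac{1}{3}\right) + U \frac{1}{3} = - \frac{U}{3} + \frac{U}{3} = 0$)
$n{\left(h \right)} = -4 - h$ ($n{\left(h \right)} = - (4 + h) = -4 - h$)
$v{\left(c,S \right)} = S c$
$A{\left(-2 \right)} v{\left(49,l{\left(n{\left(-5 \right)} \right)} \right)} = 0 \left(-4 - -5\right)^{4} \cdot 49 = 0 \left(-4 + 5\right)^{4} \cdot 49 = 0 \cdot 1^{4} \cdot 49 = 0 \cdot 1 \cdot 49 = 0 \cdot 49 = 0$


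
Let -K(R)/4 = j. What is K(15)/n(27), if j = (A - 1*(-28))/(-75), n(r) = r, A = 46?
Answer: 296/2025 ≈ 0.14617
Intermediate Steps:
j = -74/75 (j = (46 - 1*(-28))/(-75) = (46 + 28)*(-1/75) = 74*(-1/75) = -74/75 ≈ -0.98667)
K(R) = 296/75 (K(R) = -4*(-74/75) = 296/75)
K(15)/n(27) = (296/75)/27 = (296/75)*(1/27) = 296/2025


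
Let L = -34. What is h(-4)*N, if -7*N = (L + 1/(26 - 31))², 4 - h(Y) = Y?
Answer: -233928/175 ≈ -1336.7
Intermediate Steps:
h(Y) = 4 - Y
N = -29241/175 (N = -(-34 + 1/(26 - 31))²/7 = -(-34 + 1/(-5))²/7 = -(-34 - ⅕)²/7 = -(-171/5)²/7 = -⅐*29241/25 = -29241/175 ≈ -167.09)
h(-4)*N = (4 - 1*(-4))*(-29241/175) = (4 + 4)*(-29241/175) = 8*(-29241/175) = -233928/175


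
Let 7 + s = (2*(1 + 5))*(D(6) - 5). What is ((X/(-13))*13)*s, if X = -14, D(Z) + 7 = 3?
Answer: -1610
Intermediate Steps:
D(Z) = -4 (D(Z) = -7 + 3 = -4)
s = -115 (s = -7 + (2*(1 + 5))*(-4 - 5) = -7 + (2*6)*(-9) = -7 + 12*(-9) = -7 - 108 = -115)
((X/(-13))*13)*s = (-14/(-13)*13)*(-115) = (-14*(-1/13)*13)*(-115) = ((14/13)*13)*(-115) = 14*(-115) = -1610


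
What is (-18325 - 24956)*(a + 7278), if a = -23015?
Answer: 681113097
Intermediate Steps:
(-18325 - 24956)*(a + 7278) = (-18325 - 24956)*(-23015 + 7278) = -43281*(-15737) = 681113097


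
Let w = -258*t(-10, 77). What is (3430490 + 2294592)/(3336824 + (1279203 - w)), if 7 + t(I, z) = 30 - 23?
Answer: 5725082/4616027 ≈ 1.2403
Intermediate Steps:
t(I, z) = 0 (t(I, z) = -7 + (30 - 23) = -7 + 7 = 0)
w = 0 (w = -258*0 = 0)
(3430490 + 2294592)/(3336824 + (1279203 - w)) = (3430490 + 2294592)/(3336824 + (1279203 - 1*0)) = 5725082/(3336824 + (1279203 + 0)) = 5725082/(3336824 + 1279203) = 5725082/4616027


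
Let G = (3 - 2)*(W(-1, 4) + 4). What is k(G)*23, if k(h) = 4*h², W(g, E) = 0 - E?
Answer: 0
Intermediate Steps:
W(g, E) = -E
G = 0 (G = (3 - 2)*(-1*4 + 4) = 1*(-4 + 4) = 1*0 = 0)
k(G)*23 = (4*0²)*23 = (4*0)*23 = 0*23 = 0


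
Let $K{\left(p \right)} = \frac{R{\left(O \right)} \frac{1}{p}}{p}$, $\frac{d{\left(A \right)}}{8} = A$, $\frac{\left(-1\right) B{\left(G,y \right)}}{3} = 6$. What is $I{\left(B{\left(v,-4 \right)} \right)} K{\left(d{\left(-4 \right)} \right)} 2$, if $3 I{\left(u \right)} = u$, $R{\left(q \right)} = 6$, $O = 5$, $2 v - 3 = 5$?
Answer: $- \frac{9}{128} \approx -0.070313$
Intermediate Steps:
$v = 4$ ($v = \frac{3}{2} + \frac{1}{2} \cdot 5 = \frac{3}{2} + \frac{5}{2} = 4$)
$B{\left(G,y \right)} = -18$ ($B{\left(G,y \right)} = \left(-3\right) 6 = -18$)
$d{\left(A \right)} = 8 A$
$I{\left(u \right)} = \frac{u}{3}$
$K{\left(p \right)} = \frac{6}{p^{2}}$ ($K{\left(p \right)} = \frac{6 \frac{1}{p}}{p} = \frac{6}{p^{2}}$)
$I{\left(B{\left(v,-4 \right)} \right)} K{\left(d{\left(-4 \right)} \right)} 2 = \frac{1}{3} \left(-18\right) \frac{6}{1024} \cdot 2 = - 6 \cdot \frac{6}{1024} \cdot 2 = - 6 \cdot 6 \cdot \frac{1}{1024} \cdot 2 = \left(-6\right) \frac{3}{512} \cdot 2 = \left(- \frac{9}{256}\right) 2 = - \frac{9}{128}$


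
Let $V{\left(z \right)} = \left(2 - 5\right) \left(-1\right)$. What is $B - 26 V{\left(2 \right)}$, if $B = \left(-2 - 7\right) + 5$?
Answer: $-82$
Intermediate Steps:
$B = -4$ ($B = -9 + 5 = -4$)
$V{\left(z \right)} = 3$ ($V{\left(z \right)} = \left(-3\right) \left(-1\right) = 3$)
$B - 26 V{\left(2 \right)} = -4 - 78 = -82$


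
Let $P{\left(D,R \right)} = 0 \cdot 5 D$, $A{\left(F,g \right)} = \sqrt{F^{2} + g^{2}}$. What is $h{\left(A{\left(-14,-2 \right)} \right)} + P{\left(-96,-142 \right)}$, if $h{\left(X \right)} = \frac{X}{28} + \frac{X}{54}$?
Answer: $\frac{205 \sqrt{2}}{378} \approx 0.76697$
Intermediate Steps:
$h{\left(X \right)} = \frac{41 X}{756}$ ($h{\left(X \right)} = X \frac{1}{28} + X \frac{1}{54} = \frac{X}{28} + \frac{X}{54} = \frac{41 X}{756}$)
$P{\left(D,R \right)} = 0$ ($P{\left(D,R \right)} = 0 D = 0$)
$h{\left(A{\left(-14,-2 \right)} \right)} + P{\left(-96,-142 \right)} = \frac{41 \sqrt{\left(-14\right)^{2} + \left(-2\right)^{2}}}{756} + 0 = \frac{41 \sqrt{196 + 4}}{756} + 0 = \frac{41 \sqrt{200}}{756} + 0 = \frac{41 \cdot 10 \sqrt{2}}{756} + 0 = \frac{205 \sqrt{2}}{378} + 0 = \frac{205 \sqrt{2}}{378}$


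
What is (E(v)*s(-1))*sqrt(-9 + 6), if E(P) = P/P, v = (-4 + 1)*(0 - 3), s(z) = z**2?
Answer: I*sqrt(3) ≈ 1.732*I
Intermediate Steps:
v = 9 (v = -3*(-3) = 9)
E(P) = 1
(E(v)*s(-1))*sqrt(-9 + 6) = (1*(-1)**2)*sqrt(-9 + 6) = (1*1)*sqrt(-3) = 1*(I*sqrt(3)) = I*sqrt(3)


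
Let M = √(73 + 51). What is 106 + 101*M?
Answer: 106 + 202*√31 ≈ 1230.7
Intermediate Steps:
M = 2*√31 (M = √124 = 2*√31 ≈ 11.136)
106 + 101*M = 106 + 101*(2*√31) = 106 + 202*√31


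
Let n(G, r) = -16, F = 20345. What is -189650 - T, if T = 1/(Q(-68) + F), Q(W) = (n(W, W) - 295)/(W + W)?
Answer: -524805359286/2767231 ≈ -1.8965e+5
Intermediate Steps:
Q(W) = -311/(2*W) (Q(W) = (-16 - 295)/(W + W) = -311*1/(2*W) = -311/(2*W))
T = 136/2767231 (T = 1/(-311/2/(-68) + 20345) = 1/(-311/2*(-1/68) + 20345) = 1/(311/136 + 20345) = 1/(2767231/136) = 136/2767231 ≈ 4.9147e-5)
-189650 - T = -189650 - 1*136/2767231 = -189650 - 136/2767231 = -524805359286/2767231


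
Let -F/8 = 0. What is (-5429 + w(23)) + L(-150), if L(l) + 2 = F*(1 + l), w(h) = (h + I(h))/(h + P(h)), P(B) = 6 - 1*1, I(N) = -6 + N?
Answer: -38007/7 ≈ -5429.6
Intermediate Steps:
P(B) = 5 (P(B) = 6 - 1 = 5)
w(h) = (-6 + 2*h)/(5 + h) (w(h) = (h + (-6 + h))/(h + 5) = (-6 + 2*h)/(5 + h))
F = 0 (F = -8*0 = 0)
L(l) = -2 (L(l) = -2 + 0*(1 + l) = -2 + 0 = -2)
(-5429 + w(23)) + L(-150) = (-5429 + 2*(-3 + 23)/(5 + 23)) - 2 = (-5429 + 2*20/28) - 2 = (-5429 + 2*(1/28)*20) - 2 = (-5429 + 10/7) - 2 = -37993/7 - 2 = -38007/7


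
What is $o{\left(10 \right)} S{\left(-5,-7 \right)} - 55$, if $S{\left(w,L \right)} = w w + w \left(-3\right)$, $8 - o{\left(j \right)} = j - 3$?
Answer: $-15$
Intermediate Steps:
$o{\left(j \right)} = 11 - j$ ($o{\left(j \right)} = 8 - \left(j - 3\right) = 8 - \left(-3 + j\right) = 11 - j$)
$S{\left(w,L \right)} = w^{2} - 3 w$
$o{\left(10 \right)} S{\left(-5,-7 \right)} - 55 = \left(11 - 10\right) \left(- 5 \left(-3 - 5\right)\right) - 55 = \left(11 - 10\right) \left(\left(-5\right) \left(-8\right)\right) - 55 = 1 \cdot 40 - 55 = 40 - 55 = -15$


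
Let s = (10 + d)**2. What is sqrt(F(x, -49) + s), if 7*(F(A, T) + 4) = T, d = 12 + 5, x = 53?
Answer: sqrt(718) ≈ 26.796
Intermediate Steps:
d = 17
F(A, T) = -4 + T/7
s = 729 (s = (10 + 17)**2 = 27**2 = 729)
sqrt(F(x, -49) + s) = sqrt((-4 + (1/7)*(-49)) + 729) = sqrt((-4 - 7) + 729) = sqrt(-11 + 729) = sqrt(718)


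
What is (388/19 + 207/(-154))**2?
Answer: 3115760761/8561476 ≈ 363.93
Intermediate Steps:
(388/19 + 207/(-154))**2 = (388*(1/19) + 207*(-1/154))**2 = (388/19 - 207/154)**2 = (55819/2926)**2 = 3115760761/8561476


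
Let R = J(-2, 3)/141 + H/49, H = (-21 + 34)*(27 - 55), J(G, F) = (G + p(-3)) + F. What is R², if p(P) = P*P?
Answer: 52736644/974169 ≈ 54.135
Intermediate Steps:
p(P) = P²
J(G, F) = 9 + F + G (J(G, F) = (G + (-3)²) + F = (G + 9) + F = (9 + G) + F = 9 + F + G)
H = -364 (H = 13*(-28) = -364)
R = -7262/987 (R = (9 + 3 - 2)/141 - 364/49 = 10*(1/141) - 364*1/49 = 10/141 - 52/7 = -7262/987 ≈ -7.3577)
R² = (-7262/987)² = 52736644/974169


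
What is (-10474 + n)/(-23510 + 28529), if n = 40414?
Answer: 9980/1673 ≈ 5.9653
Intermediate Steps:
(-10474 + n)/(-23510 + 28529) = (-10474 + 40414)/(-23510 + 28529) = 29940/5019 = 29940*(1/5019) = 9980/1673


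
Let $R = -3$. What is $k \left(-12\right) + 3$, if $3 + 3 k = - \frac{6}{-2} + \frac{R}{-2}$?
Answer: $-3$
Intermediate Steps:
$k = \frac{1}{2}$ ($k = -1 + \frac{- \frac{6}{-2} - \frac{3}{-2}}{3} = -1 + \frac{\left(-6\right) \left(- \frac{1}{2}\right) - - \frac{3}{2}}{3} = -1 + \frac{3 + \frac{3}{2}}{3} = -1 + \frac{1}{3} \cdot \frac{9}{2} = -1 + \frac{3}{2} = \frac{1}{2} \approx 0.5$)
$k \left(-12\right) + 3 = \frac{1}{2} \left(-12\right) + 3 = -6 + 3 = -3$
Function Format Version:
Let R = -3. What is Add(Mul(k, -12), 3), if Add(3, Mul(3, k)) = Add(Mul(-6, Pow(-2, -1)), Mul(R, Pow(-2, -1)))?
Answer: -3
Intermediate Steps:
k = Rational(1, 2) (k = Add(-1, Mul(Rational(1, 3), Add(Mul(-6, Pow(-2, -1)), Mul(-3, Pow(-2, -1))))) = Add(-1, Mul(Rational(1, 3), Add(Mul(-6, Rational(-1, 2)), Mul(-3, Rational(-1, 2))))) = Add(-1, Mul(Rational(1, 3), Add(3, Rational(3, 2)))) = Add(-1, Mul(Rational(1, 3), Rational(9, 2))) = Add(-1, Rational(3, 2)) = Rational(1, 2) ≈ 0.50000)
Add(Mul(k, -12), 3) = Add(Mul(Rational(1, 2), -12), 3) = Add(-6, 3) = -3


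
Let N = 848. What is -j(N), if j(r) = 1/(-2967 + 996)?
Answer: 1/1971 ≈ 0.00050736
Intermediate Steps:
j(r) = -1/1971 (j(r) = 1/(-1971) = -1/1971)
-j(N) = -1*(-1/1971) = 1/1971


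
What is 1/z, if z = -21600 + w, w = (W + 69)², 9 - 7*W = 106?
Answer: -49/909404 ≈ -5.3881e-5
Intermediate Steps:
W = -97/7 (W = 9/7 - ⅐*106 = 9/7 - 106/7 = -97/7 ≈ -13.857)
w = 148996/49 (w = (-97/7 + 69)² = (386/7)² = 148996/49 ≈ 3040.7)
z = -909404/49 (z = -21600 + 148996/49 = -909404/49 ≈ -18559.)
1/z = 1/(-909404/49) = -49/909404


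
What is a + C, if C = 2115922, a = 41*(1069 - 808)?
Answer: 2126623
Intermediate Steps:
a = 10701 (a = 41*261 = 10701)
a + C = 10701 + 2115922 = 2126623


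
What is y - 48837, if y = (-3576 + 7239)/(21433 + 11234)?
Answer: -531784872/10889 ≈ -48837.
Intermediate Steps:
y = 1221/10889 (y = 3663/32667 = 3663*(1/32667) = 1221/10889 ≈ 0.11213)
y - 48837 = 1221/10889 - 48837 = -531784872/10889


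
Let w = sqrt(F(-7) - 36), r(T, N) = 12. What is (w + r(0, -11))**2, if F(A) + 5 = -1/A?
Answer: (84 + I*sqrt(2002))**2/49 ≈ 103.14 + 153.41*I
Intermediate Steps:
F(A) = -5 - 1/A
w = I*sqrt(2002)/7 (w = sqrt((-5 - 1/(-7)) - 36) = sqrt((-5 - 1*(-1/7)) - 36) = sqrt((-5 + 1/7) - 36) = sqrt(-34/7 - 36) = sqrt(-286/7) = I*sqrt(2002)/7 ≈ 6.392*I)
(w + r(0, -11))**2 = (I*sqrt(2002)/7 + 12)**2 = (12 + I*sqrt(2002)/7)**2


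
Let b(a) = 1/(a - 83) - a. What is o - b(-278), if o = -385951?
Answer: -139428668/361 ≈ -3.8623e+5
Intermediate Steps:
b(a) = 1/(-83 + a) - a
o - b(-278) = -385951 - (1 - 1*(-278)**2 + 83*(-278))/(-83 - 278) = -385951 - (1 - 1*77284 - 23074)/(-361) = -385951 - (-1)*(1 - 77284 - 23074)/361 = -385951 - (-1)*(-100357)/361 = -385951 - 1*100357/361 = -385951 - 100357/361 = -139428668/361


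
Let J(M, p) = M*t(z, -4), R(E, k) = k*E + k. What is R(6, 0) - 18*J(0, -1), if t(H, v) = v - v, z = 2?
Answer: 0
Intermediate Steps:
R(E, k) = k + E*k (R(E, k) = E*k + k = k + E*k)
t(H, v) = 0
J(M, p) = 0 (J(M, p) = M*0 = 0)
R(6, 0) - 18*J(0, -1) = 0*(1 + 6) - 18*0 = 0*7 + 0 = 0 + 0 = 0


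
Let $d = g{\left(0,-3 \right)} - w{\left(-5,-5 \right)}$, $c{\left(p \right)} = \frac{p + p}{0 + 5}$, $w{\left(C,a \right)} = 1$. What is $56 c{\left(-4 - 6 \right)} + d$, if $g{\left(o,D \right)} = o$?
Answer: $-225$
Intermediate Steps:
$c{\left(p \right)} = \frac{2 p}{5}$
$d = -1$ ($d = 0 - 1 = -1$)
$56 c{\left(-4 - 6 \right)} + d = 56 \frac{2 \left(-4 - 6\right)}{5} - 1 = 56 \cdot \frac{2}{5} \left(-10\right) - 1 = 56 \left(-4\right) - 1 = -224 - 1 = -225$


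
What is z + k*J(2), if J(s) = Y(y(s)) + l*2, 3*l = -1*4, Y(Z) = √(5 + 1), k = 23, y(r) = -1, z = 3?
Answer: -175/3 + 23*√6 ≈ -1.9951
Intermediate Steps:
Y(Z) = √6
l = -4/3 (l = (-1*4)/3 = (⅓)*(-4) = -4/3 ≈ -1.3333)
J(s) = -8/3 + √6 (J(s) = √6 - 4/3*2 = √6 - 8/3 = -8/3 + √6)
z + k*J(2) = 3 + 23*(-8/3 + √6) = 3 + (-184/3 + 23*√6) = -175/3 + 23*√6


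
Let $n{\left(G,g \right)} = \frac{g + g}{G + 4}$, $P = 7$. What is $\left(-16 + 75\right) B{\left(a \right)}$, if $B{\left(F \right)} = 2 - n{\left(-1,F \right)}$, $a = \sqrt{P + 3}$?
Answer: $118 - \frac{118 \sqrt{10}}{3} \approx -6.3829$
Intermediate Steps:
$a = \sqrt{10}$ ($a = \sqrt{7 + 3} = \sqrt{10} \approx 3.1623$)
$n{\left(G,g \right)} = \frac{2 g}{4 + G}$
$B{\left(F \right)} = 2 - \frac{2 F}{3}$ ($B{\left(F \right)} = 2 - \frac{2 F}{4 - 1} = 2 - \frac{2 F}{3}$)
$\left(-16 + 75\right) B{\left(a \right)} = \left(-16 + 75\right) \left(2 - \frac{2 \sqrt{10}}{3}\right) = 59 \left(2 - \frac{2 \sqrt{10}}{3}\right) = 118 - \frac{118 \sqrt{10}}{3}$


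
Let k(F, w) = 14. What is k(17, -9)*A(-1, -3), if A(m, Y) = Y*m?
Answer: 42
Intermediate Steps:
k(17, -9)*A(-1, -3) = 14*(-3*(-1)) = 14*3 = 42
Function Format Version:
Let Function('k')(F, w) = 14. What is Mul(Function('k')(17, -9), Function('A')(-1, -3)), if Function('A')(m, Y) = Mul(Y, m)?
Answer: 42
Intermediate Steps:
Mul(Function('k')(17, -9), Function('A')(-1, -3)) = Mul(14, Mul(-3, -1)) = Mul(14, 3) = 42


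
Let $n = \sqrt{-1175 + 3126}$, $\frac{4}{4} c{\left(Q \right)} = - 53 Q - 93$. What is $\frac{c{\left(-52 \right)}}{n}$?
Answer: $\frac{2663 \sqrt{1951}}{1951} \approx 60.29$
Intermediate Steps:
$c{\left(Q \right)} = -93 - 53 Q$ ($c{\left(Q \right)} = - 53 Q - 93 = -93 - 53 Q$)
$n = \sqrt{1951} \approx 44.17$
$\frac{c{\left(-52 \right)}}{n} = \frac{-93 - -2756}{\sqrt{1951}} = \left(-93 + 2756\right) \frac{\sqrt{1951}}{1951} = 2663 \frac{\sqrt{1951}}{1951} = \frac{2663 \sqrt{1951}}{1951}$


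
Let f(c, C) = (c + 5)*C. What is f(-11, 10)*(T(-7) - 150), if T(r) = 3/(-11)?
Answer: 99180/11 ≈ 9016.4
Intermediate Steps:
T(r) = -3/11 (T(r) = 3*(-1/11) = -3/11)
f(c, C) = C*(5 + c) (f(c, C) = (5 + c)*C = C*(5 + c))
f(-11, 10)*(T(-7) - 150) = (10*(5 - 11))*(-3/11 - 150) = (10*(-6))*(-1653/11) = -60*(-1653/11) = 99180/11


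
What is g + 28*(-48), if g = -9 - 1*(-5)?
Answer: -1348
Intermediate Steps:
g = -4 (g = -9 + 5 = -4)
g + 28*(-48) = -4 + 28*(-48) = -4 - 1344 = -1348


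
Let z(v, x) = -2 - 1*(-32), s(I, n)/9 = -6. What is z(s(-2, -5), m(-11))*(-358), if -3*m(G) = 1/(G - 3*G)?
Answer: -10740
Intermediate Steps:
m(G) = 1/(6*G) (m(G) = -1/(3*(G - 3*G)) = -(-1/(2*G))/3 = -(-1)/(6*G) = 1/(6*G))
s(I, n) = -54 (s(I, n) = 9*(-6) = -54)
z(v, x) = 30 (z(v, x) = -2 + 32 = 30)
z(s(-2, -5), m(-11))*(-358) = 30*(-358) = -10740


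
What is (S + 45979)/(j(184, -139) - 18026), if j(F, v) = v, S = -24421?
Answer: -7186/6055 ≈ -1.1868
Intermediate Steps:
(S + 45979)/(j(184, -139) - 18026) = (-24421 + 45979)/(-139 - 18026) = 21558/(-18165) = 21558*(-1/18165) = -7186/6055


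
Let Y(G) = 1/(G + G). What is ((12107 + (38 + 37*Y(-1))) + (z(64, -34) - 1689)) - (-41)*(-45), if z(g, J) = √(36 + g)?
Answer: 17205/2 ≈ 8602.5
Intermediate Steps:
Y(G) = 1/(2*G)
((12107 + (38 + 37*Y(-1))) + (z(64, -34) - 1689)) - (-41)*(-45) = ((12107 + (38 + 37*((½)/(-1)))) + (√(36 + 64) - 1689)) - (-41)*(-45) = ((12107 + (38 + 37*((½)*(-1)))) + (√100 - 1689)) - 1*1845 = ((12107 + (38 + 37*(-½))) + (10 - 1689)) - 1845 = ((12107 + (38 - 37/2)) - 1679) - 1845 = ((12107 + 39/2) - 1679) - 1845 = (24253/2 - 1679) - 1845 = 20895/2 - 1845 = 17205/2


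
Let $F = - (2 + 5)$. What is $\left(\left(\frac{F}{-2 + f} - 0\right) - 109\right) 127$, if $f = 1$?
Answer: $-12954$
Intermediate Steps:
$F = -7$ ($F = \left(-1\right) 7 = -7$)
$\left(\left(\frac{F}{-2 + f} - 0\right) - 109\right) 127 = \left(\left(- \frac{7}{-2 + 1} - 0\right) - 109\right) 127 = \left(\left(- \frac{7}{-1} + \left(-2 + 2\right)\right) - 109\right) 127 = \left(\left(\left(-7\right) \left(-1\right) + 0\right) - 109\right) 127 = \left(\left(7 + 0\right) - 109\right) 127 = \left(7 - 109\right) 127 = \left(-102\right) 127 = -12954$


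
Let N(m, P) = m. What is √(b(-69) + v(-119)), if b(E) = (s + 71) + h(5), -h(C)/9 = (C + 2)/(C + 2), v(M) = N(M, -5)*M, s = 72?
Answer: √14295 ≈ 119.56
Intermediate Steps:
v(M) = M² (v(M) = M*M = M²)
h(C) = -9 (h(C) = -9*(C + 2)/(C + 2) = -9*(2 + C)/(2 + C) = -9*1 = -9)
b(E) = 134 (b(E) = (72 + 71) - 9 = 143 - 9 = 134)
√(b(-69) + v(-119)) = √(134 + (-119)²) = √(134 + 14161) = √14295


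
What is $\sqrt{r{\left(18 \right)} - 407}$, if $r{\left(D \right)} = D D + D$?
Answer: $i \sqrt{65} \approx 8.0623 i$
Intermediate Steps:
$r{\left(D \right)} = D + D^{2}$ ($r{\left(D \right)} = D^{2} + D = D + D^{2}$)
$\sqrt{r{\left(18 \right)} - 407} = \sqrt{18 \left(1 + 18\right) - 407} = \sqrt{18 \cdot 19 - 407} = \sqrt{342 - 407} = \sqrt{-65} = i \sqrt{65}$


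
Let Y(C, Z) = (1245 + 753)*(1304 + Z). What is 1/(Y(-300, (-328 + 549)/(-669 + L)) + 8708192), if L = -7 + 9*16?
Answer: 266/3009192565 ≈ 8.8396e-8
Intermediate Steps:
L = 137 (L = -7 + 144 = 137)
Y(C, Z) = 2605392 + 1998*Z (Y(C, Z) = 1998*(1304 + Z) = 2605392 + 1998*Z)
1/(Y(-300, (-328 + 549)/(-669 + L)) + 8708192) = 1/((2605392 + 1998*((-328 + 549)/(-669 + 137))) + 8708192) = 1/((2605392 + 1998*(221/(-532))) + 8708192) = 1/((2605392 + 1998*(221*(-1/532))) + 8708192) = 1/((2605392 + 1998*(-221/532)) + 8708192) = 1/((2605392 - 220779/266) + 8708192) = 1/(692813493/266 + 8708192) = 1/(3009192565/266) = 266/3009192565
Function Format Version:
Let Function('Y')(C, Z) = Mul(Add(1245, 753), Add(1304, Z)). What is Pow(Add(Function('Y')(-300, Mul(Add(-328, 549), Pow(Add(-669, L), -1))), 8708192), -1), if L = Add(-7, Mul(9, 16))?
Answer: Rational(266, 3009192565) ≈ 8.8396e-8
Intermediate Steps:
L = 137 (L = Add(-7, 144) = 137)
Function('Y')(C, Z) = Add(2605392, Mul(1998, Z)) (Function('Y')(C, Z) = Mul(1998, Add(1304, Z)) = Add(2605392, Mul(1998, Z)))
Pow(Add(Function('Y')(-300, Mul(Add(-328, 549), Pow(Add(-669, L), -1))), 8708192), -1) = Pow(Add(Add(2605392, Mul(1998, Mul(Add(-328, 549), Pow(Add(-669, 137), -1)))), 8708192), -1) = Pow(Add(Add(2605392, Mul(1998, Mul(221, Pow(-532, -1)))), 8708192), -1) = Pow(Add(Add(2605392, Mul(1998, Mul(221, Rational(-1, 532)))), 8708192), -1) = Pow(Add(Add(2605392, Mul(1998, Rational(-221, 532))), 8708192), -1) = Pow(Add(Add(2605392, Rational(-220779, 266)), 8708192), -1) = Pow(Add(Rational(692813493, 266), 8708192), -1) = Pow(Rational(3009192565, 266), -1) = Rational(266, 3009192565)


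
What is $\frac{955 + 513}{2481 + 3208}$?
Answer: $\frac{1468}{5689} \approx 0.25804$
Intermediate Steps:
$\frac{955 + 513}{2481 + 3208} = \frac{1468}{5689}$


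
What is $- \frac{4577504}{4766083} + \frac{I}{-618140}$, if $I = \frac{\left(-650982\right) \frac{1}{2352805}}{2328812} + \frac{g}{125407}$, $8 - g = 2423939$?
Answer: $- \frac{138872274469908286116349922077}{144598090127798279220774944600} \approx -0.9604$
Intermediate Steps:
$g = -2423931$ ($g = 8 - 2423939 = -2423931$)
$I = - \frac{6640650514424910567}{343567557799093810}$ ($I = \frac{\left(-650982\right) \frac{1}{2352805}}{2328812} - \frac{2423931}{125407} = \left(-650982\right) \frac{1}{2352805} \cdot \frac{1}{2328812} - \frac{2423931}{125407} = \left(- \frac{650982}{2352805}\right) \frac{1}{2328812} - \frac{2423931}{125407} = - \frac{325491}{2739620258830} - \frac{2423931}{125407} = - \frac{6640650514424910567}{343567557799093810} \approx -19.329$)
$- \frac{4577504}{4766083} + \frac{I}{-618140} = - \frac{4577504}{4766083} - \frac{6640650514424910567}{343567557799093810 \left(-618140\right)} = \left(-4577504\right) \frac{1}{4766083} - - \frac{6640650514424910567}{212372850177931847713400} = - \frac{4577504}{4766083} + \frac{6640650514424910567}{212372850177931847713400} = - \frac{138872274469908286116349922077}{144598090127798279220774944600}$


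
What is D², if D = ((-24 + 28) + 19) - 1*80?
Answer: 3249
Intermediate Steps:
D = -57 (D = (4 + 19) - 80 = 23 - 80 = -57)
D² = (-57)² = 3249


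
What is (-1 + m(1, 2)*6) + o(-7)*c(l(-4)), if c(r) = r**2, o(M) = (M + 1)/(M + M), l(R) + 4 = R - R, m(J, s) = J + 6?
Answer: 335/7 ≈ 47.857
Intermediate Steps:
m(J, s) = 6 + J
l(R) = -4 (l(R) = -4 + (R - R) = -4 + 0 = -4)
o(M) = (1 + M)/(2*M) (o(M) = (1 + M)/((2*M)) = (1 + M)*(1/(2*M)) = (1 + M)/(2*M))
(-1 + m(1, 2)*6) + o(-7)*c(l(-4)) = (-1 + (6 + 1)*6) + ((1/2)*(1 - 7)/(-7))*(-4)**2 = (-1 + 7*6) + ((1/2)*(-1/7)*(-6))*16 = (-1 + 42) + (3/7)*16 = 41 + 48/7 = 335/7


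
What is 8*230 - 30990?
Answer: -29150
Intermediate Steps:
8*230 - 30990 = 1840 - 30990 = -29150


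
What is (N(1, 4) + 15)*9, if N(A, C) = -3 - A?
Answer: 99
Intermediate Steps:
(N(1, 4) + 15)*9 = ((-3 - 1*1) + 15)*9 = ((-3 - 1) + 15)*9 = (-4 + 15)*9 = 11*9 = 99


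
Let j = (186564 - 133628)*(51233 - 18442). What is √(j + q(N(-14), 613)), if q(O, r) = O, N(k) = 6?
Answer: √1735824382 ≈ 41663.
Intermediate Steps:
j = 1735824376 (j = 52936*32791 = 1735824376)
√(j + q(N(-14), 613)) = √(1735824376 + 6) = √1735824382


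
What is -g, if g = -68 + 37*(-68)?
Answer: 2584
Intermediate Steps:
g = -2584 (g = -68 - 2516 = -2584)
-g = -1*(-2584) = 2584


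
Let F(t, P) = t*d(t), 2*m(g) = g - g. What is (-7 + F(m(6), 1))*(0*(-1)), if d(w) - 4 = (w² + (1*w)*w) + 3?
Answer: 0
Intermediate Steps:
m(g) = 0 (m(g) = (g - g)/2 = (½)*0 = 0)
d(w) = 7 + 2*w² (d(w) = 4 + ((w² + (1*w)*w) + 3) = 4 + ((w² + w*w) + 3) = 4 + ((w² + w²) + 3) = 4 + (2*w² + 3) = 4 + (3 + 2*w²) = 7 + 2*w²)
F(t, P) = t*(7 + 2*t²)
(-7 + F(m(6), 1))*(0*(-1)) = (-7 + 0*(7 + 2*0²))*(0*(-1)) = (-7 + 0*(7 + 2*0))*0 = (-7 + 0*(7 + 0))*0 = (-7 + 0*7)*0 = (-7 + 0)*0 = -7*0 = 0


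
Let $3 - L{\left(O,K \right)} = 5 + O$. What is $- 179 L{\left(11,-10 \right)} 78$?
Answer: $181506$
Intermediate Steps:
$L{\left(O,K \right)} = -2 - O$ ($L{\left(O,K \right)} = 3 - \left(5 + O\right) = -2 - O$)
$- 179 L{\left(11,-10 \right)} 78 = - 179 \left(-2 - 11\right) 78 = \left(-179\right) \left(-13\right) 78 = 2327 \cdot 78 = 181506$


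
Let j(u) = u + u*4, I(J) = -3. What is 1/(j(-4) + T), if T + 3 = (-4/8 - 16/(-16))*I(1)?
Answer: -2/49 ≈ -0.040816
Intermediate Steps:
j(u) = 5*u (j(u) = u + 4*u = 5*u)
T = -9/2 (T = -3 + (-4/8 - 16/(-16))*(-3) = -3 + (-4*⅛ - 16*(-1/16))*(-3) = -3 + (-½ + 1)*(-3) = -3 + (½)*(-3) = -3 - 3/2 = -9/2 ≈ -4.5000)
1/(j(-4) + T) = 1/(5*(-4) - 9/2) = 1/(-20 - 9/2) = 1/(-49/2) = -2/49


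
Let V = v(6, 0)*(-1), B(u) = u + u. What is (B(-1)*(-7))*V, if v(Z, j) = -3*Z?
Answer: 252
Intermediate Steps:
B(u) = 2*u
V = 18 (V = -3*6*(-1) = -18*(-1) = 18)
(B(-1)*(-7))*V = ((2*(-1))*(-7))*18 = -2*(-7)*18 = 14*18 = 252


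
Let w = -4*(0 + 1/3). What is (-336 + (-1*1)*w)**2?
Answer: 1008016/9 ≈ 1.1200e+5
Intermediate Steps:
w = -4/3 (w = -4*(0 + 1/3) = -4*1/3 = -4/3 ≈ -1.3333)
(-336 + (-1*1)*w)**2 = (-336 - 1*1*(-4/3))**2 = (-336 - 1*(-4/3))**2 = (-336 + 4/3)**2 = (-1004/3)**2 = 1008016/9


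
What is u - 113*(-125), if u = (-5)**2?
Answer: 14150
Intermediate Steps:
u = 25
u - 113*(-125) = 25 - 113*(-125) = 25 + 14125 = 14150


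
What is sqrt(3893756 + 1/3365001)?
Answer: sqrt(4898877943120570973)/1121667 ≈ 1973.3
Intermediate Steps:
sqrt(3893756 + 1/3365001) = sqrt(13102492833757/3365001) = sqrt(4898877943120570973)/1121667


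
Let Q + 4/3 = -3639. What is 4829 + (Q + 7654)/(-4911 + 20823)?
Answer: 230529185/47736 ≈ 4829.3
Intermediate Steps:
Q = -10921/3 (Q = -4/3 - 3639 = -10921/3 ≈ -3640.3)
4829 + (Q + 7654)/(-4911 + 20823) = 4829 + (-10921/3 + 7654)/(-4911 + 20823) = 4829 + (12041/3)/15912 = 4829 + (12041/3)*(1/15912) = 4829 + 12041/47736 = 230529185/47736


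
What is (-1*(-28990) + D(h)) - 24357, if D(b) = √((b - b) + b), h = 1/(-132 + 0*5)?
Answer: 4633 + I*√33/66 ≈ 4633.0 + 0.087039*I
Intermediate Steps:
h = -1/132 (h = 1/(-132 + 0) = 1/(-132) = -1/132 ≈ -0.0075758)
D(b) = √b (D(b) = √(0 + b) = √b)
(-1*(-28990) + D(h)) - 24357 = (-1*(-28990) + √(-1/132)) - 24357 = (28990 + I*√33/66) - 24357 = 4633 + I*√33/66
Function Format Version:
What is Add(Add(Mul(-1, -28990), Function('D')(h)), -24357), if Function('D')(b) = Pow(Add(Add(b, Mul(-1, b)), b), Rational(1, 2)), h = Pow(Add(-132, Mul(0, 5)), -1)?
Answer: Add(4633, Mul(Rational(1, 66), I, Pow(33, Rational(1, 2)))) ≈ Add(4633.0, Mul(0.087039, I))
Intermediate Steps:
h = Rational(-1, 132) (h = Pow(Add(-132, 0), -1) = Pow(-132, -1) = Rational(-1, 132) ≈ -0.0075758)
Function('D')(b) = Pow(b, Rational(1, 2)) (Function('D')(b) = Pow(Add(0, b), Rational(1, 2)) = Pow(b, Rational(1, 2)))
Add(Add(Mul(-1, -28990), Function('D')(h)), -24357) = Add(Add(Mul(-1, -28990), Pow(Rational(-1, 132), Rational(1, 2))), -24357) = Add(Add(28990, Mul(Rational(1, 66), I, Pow(33, Rational(1, 2)))), -24357) = Add(4633, Mul(Rational(1, 66), I, Pow(33, Rational(1, 2))))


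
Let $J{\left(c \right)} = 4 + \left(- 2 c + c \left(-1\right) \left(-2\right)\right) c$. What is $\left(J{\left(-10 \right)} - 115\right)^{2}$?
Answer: $12321$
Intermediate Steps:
$J{\left(c \right)} = 4$ ($J{\left(c \right)} = 4 + \left(- 2 c + - c \left(-2\right)\right) c = 4 + \left(- 2 c + 2 c\right) c = 4 + 0 c = 4 + 0 = 4$)
$\left(J{\left(-10 \right)} - 115\right)^{2} = \left(4 - 115\right)^{2} = \left(-111\right)^{2} = 12321$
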